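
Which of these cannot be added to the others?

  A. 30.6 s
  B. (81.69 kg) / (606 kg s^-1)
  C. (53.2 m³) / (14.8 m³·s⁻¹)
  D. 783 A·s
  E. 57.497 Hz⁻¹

D.

In SI base units:
  A. s
  B. [kg] / [kg·s⁻¹] = s
  C. [m³] / [m³·s⁻¹] = s
  D. A·s = s·A
  E. Hz⁻¹ = (s⁻¹)⁻¹ = s
All reduce to s except D., which is s·A.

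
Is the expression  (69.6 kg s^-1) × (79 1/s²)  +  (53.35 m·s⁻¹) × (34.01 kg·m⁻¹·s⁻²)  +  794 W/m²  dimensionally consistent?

Expand each in SI base units:
  (69.6 kg s^-1) × (79 1/s²):  [kg·s⁻¹] · [s⁻²] = kg·s⁻³
  (53.35 m·s⁻¹) × (34.01 kg·m⁻¹·s⁻²):  [m·s⁻¹] · [kg·m⁻¹·s⁻²] = kg·s⁻³
  794 W/m²:  W·m⁻² = J·s⁻¹·m⁻² = kg·s⁻³
Every term reduces to kg·s⁻³.

Yes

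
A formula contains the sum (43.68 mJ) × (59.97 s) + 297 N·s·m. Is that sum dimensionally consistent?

Yes

In SI base units:
  (43.68 mJ) × (59.97 s):  [kg·m²·s⁻²] · [s] = kg·m²·s⁻¹
  297 N·s·m:  N·m·s = kg·m·s⁻²·m·s = kg·m²·s⁻¹
Both are kg·m²·s⁻¹, so they have the same dimensions and can be added.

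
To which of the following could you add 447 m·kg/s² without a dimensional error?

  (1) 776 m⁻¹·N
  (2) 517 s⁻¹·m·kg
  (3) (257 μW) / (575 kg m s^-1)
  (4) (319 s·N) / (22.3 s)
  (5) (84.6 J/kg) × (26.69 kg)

Reference: kg·m·s⁻².
Each option:
  (1) N·m⁻¹ = kg·m·s⁻²·m⁻¹ = kg·s⁻²
  (2) kg·m·s⁻¹
  (3) [kg·m²·s⁻³] / [kg·m·s⁻¹] = m·s⁻²
  (4) [kg·m·s⁻¹] / [s] = kg·m·s⁻²  ← same
  (5) [m²·s⁻²] · [kg] = kg·m²·s⁻²
Only (4) matches kg·m·s⁻².

(4)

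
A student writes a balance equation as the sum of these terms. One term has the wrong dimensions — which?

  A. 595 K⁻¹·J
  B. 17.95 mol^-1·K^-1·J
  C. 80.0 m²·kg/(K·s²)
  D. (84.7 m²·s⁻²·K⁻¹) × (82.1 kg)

Expand each in SI base units:
  A. J·K⁻¹ = N·m·K⁻¹ = kg·m²·s⁻²·K⁻¹
  B. J·mol⁻¹·K⁻¹ = N·m·mol⁻¹·K⁻¹ = kg·m²·s⁻²·K⁻¹·mol⁻¹
  C. kg·m²·s⁻²·K⁻¹
  D. [m²·s⁻²·K⁻¹] · [kg] = kg·m²·s⁻²·K⁻¹
All reduce to kg·m²·s⁻²·K⁻¹ except B., which is kg·m²·s⁻²·K⁻¹·mol⁻¹.

B.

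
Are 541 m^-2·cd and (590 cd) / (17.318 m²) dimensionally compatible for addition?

Yes

Reduce each to base SI dimensions:
  541 m^-2·cd:  cd·m⁻² = m⁻²·cd
  (590 cd) / (17.318 m²):  [cd] / [m²] = m⁻²·cd
Both are m⁻²·cd, so they have the same dimensions and can be added.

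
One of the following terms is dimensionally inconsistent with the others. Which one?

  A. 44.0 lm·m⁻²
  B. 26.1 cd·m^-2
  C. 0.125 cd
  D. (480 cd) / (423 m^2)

In SI base units:
  A. lm·m⁻² = cd·m⁻² = m⁻²·cd
  B. cd·m⁻² = m⁻²·cd
  C. cd
  D. [cd] / [m²] = m⁻²·cd
All reduce to m⁻²·cd except C., which is cd.

C.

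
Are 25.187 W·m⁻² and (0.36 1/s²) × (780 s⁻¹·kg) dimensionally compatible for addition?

Reduce each to base SI dimensions:
  25.187 W·m⁻²:  W·m⁻² = J·s⁻¹·m⁻² = kg·s⁻³
  (0.36 1/s²) × (780 s⁻¹·kg):  [s⁻²] · [kg·s⁻¹] = kg·s⁻³
Both are kg·s⁻³, so they have the same dimensions and can be added.

Yes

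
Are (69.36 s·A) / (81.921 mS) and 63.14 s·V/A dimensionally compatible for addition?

Reduce each to base SI dimensions:
  (69.36 s·A) / (81.921 mS):  [s·A] / [kg⁻¹·m⁻²·s³·A²] = kg·m²·s⁻²·A⁻¹
  63.14 s·V/A:  V·s·A⁻¹ = J·C⁻¹·s·A⁻¹ = kg·m²·s⁻²·A⁻²
kg·m²·s⁻²·A⁻¹ ≠ kg·m²·s⁻²·A⁻², so they cannot be added.

No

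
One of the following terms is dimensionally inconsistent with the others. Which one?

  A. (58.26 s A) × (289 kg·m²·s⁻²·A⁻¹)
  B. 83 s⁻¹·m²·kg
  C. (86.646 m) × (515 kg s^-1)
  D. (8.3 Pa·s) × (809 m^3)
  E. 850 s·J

C.

Work out the base dimensions of each:
  A. [s·A] · [kg·m²·s⁻²·A⁻¹] = kg·m²·s⁻¹
  B. kg·m²·s⁻¹
  C. [m] · [kg·s⁻¹] = kg·m·s⁻¹
  D. [kg·m⁻¹·s⁻¹] · [m³] = kg·m²·s⁻¹
  E. J·s = N·m·s = kg·m²·s⁻¹
All reduce to kg·m²·s⁻¹ except C., which is kg·m·s⁻¹.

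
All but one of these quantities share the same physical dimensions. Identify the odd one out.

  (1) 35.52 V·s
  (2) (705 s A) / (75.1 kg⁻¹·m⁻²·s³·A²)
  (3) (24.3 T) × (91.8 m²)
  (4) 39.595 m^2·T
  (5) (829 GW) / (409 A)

Reduce each to base SI dimensions:
  (1) V·s = J·C⁻¹·s = kg·m²·s⁻²·A⁻¹
  (2) [s·A] / [kg⁻¹·m⁻²·s³·A²] = kg·m²·s⁻²·A⁻¹
  (3) [kg·s⁻²·A⁻¹] · [m²] = kg·m²·s⁻²·A⁻¹
  (4) T·m² = Wb·m⁻²·m² = kg·m²·s⁻²·A⁻¹
  (5) [kg·m²·s⁻³] / [A] = kg·m²·s⁻³·A⁻¹
All reduce to kg·m²·s⁻²·A⁻¹ except (5), which is kg·m²·s⁻³·A⁻¹.

(5)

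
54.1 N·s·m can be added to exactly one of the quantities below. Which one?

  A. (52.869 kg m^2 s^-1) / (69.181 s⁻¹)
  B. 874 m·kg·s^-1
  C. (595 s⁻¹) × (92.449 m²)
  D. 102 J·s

D.

Reference: N·m·s = kg·m·s⁻²·m·s = kg·m²·s⁻¹.
Each option:
  A. [kg·m²·s⁻¹] / [s⁻¹] = kg·m²
  B. kg·m·s⁻¹
  C. [s⁻¹] · [m²] = m²·s⁻¹
  D. J·s = N·m·s = kg·m²·s⁻¹  ← same
Only D. matches kg·m²·s⁻¹.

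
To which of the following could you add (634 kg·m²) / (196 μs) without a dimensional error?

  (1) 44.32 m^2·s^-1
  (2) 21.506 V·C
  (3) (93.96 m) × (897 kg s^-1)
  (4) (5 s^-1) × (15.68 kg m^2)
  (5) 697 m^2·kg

(4)

Reference: [kg·m²] / [s] = kg·m²·s⁻¹.
Each option:
  (1) m²·s⁻¹
  (2) C·V = s·A·J·C⁻¹ = kg·m²·s⁻²
  (3) [m] · [kg·s⁻¹] = kg·m·s⁻¹
  (4) [s⁻¹] · [kg·m²] = kg·m²·s⁻¹  ← same
  (5) kg·m²
Only (4) matches kg·m²·s⁻¹.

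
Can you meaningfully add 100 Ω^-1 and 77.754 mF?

Reduce each to base SI dimensions:
  100 Ω^-1:  Ω⁻¹ = (V·A⁻¹)⁻¹ = kg⁻¹·m⁻²·s³·A²
  77.754 mF:  F = C·V⁻¹ = kg⁻¹·m⁻²·s⁴·A²
kg⁻¹·m⁻²·s³·A² ≠ kg⁻¹·m⁻²·s⁴·A², so they cannot be added.

No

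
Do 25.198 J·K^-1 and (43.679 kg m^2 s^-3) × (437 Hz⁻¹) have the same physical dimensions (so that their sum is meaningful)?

Work out the base dimensions of each:
  25.198 J·K^-1:  J·K⁻¹ = N·m·K⁻¹ = kg·m²·s⁻²·K⁻¹
  (43.679 kg m^2 s^-3) × (437 Hz⁻¹):  [kg·m²·s⁻³] · [s] = kg·m²·s⁻²
kg·m²·s⁻²·K⁻¹ ≠ kg·m²·s⁻², so they cannot be added.

No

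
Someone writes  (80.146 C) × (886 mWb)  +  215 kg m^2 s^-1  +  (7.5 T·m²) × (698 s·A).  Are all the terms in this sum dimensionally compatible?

In SI base units:
  (80.146 C) × (886 mWb):  [s·A] · [kg·m²·s⁻²·A⁻¹] = kg·m²·s⁻¹
  215 kg m^2 s^-1:  kg·m²·s⁻¹
  (7.5 T·m²) × (698 s·A):  [kg·m²·s⁻²·A⁻¹] · [s·A] = kg·m²·s⁻¹
Every term reduces to kg·m²·s⁻¹.

Yes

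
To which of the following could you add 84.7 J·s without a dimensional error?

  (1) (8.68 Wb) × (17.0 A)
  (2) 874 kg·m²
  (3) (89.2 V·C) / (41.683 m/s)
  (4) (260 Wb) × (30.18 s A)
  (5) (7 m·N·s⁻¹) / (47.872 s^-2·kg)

Reference: J·s = N·m·s = kg·m²·s⁻¹.
Each option:
  (1) [kg·m²·s⁻²·A⁻¹] · [A] = kg·m²·s⁻²
  (2) kg·m²
  (3) [kg·m²·s⁻²] / [m·s⁻¹] = kg·m·s⁻¹
  (4) [kg·m²·s⁻²·A⁻¹] · [s·A] = kg·m²·s⁻¹  ← same
  (5) [kg·m²·s⁻³] / [kg·s⁻²] = m²·s⁻¹
Only (4) matches kg·m²·s⁻¹.

(4)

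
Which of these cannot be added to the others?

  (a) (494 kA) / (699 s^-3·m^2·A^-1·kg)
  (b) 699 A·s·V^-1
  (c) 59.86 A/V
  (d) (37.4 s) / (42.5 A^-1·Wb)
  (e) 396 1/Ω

Expand each in SI base units:
  (a) [A] / [kg·m²·s⁻³·A⁻¹] = kg⁻¹·m⁻²·s³·A²
  (b) A·s·V⁻¹ = A·s·(J·C⁻¹)⁻¹ = kg⁻¹·m⁻²·s⁴·A²
  (c) A·V⁻¹ = A·(J·C⁻¹)⁻¹ = kg⁻¹·m⁻²·s³·A²
  (d) [s] / [kg·m²·s⁻²·A⁻²] = kg⁻¹·m⁻²·s³·A²
  (e) Ω⁻¹ = (V·A⁻¹)⁻¹ = kg⁻¹·m⁻²·s³·A²
All reduce to kg⁻¹·m⁻²·s³·A² except (b), which is kg⁻¹·m⁻²·s⁴·A².

(b)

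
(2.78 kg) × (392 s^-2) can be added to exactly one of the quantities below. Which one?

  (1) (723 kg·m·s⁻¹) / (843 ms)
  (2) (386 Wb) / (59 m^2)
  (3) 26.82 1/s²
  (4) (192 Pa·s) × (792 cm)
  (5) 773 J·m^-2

Reference: [kg] · [s⁻²] = kg·s⁻².
Each option:
  (1) [kg·m·s⁻¹] / [s] = kg·m·s⁻²
  (2) [kg·m²·s⁻²·A⁻¹] / [m²] = kg·s⁻²·A⁻¹
  (3) s⁻²
  (4) [kg·m⁻¹·s⁻¹] · [m] = kg·s⁻¹
  (5) J·m⁻² = N·m·m⁻² = kg·s⁻²  ← same
Only (5) matches kg·s⁻².

(5)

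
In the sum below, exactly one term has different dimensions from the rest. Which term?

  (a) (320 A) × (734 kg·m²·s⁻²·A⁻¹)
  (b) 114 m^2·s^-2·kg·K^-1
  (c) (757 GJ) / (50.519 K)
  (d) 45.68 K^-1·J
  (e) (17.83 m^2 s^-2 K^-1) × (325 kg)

Work out the base dimensions of each:
  (a) [A] · [kg·m²·s⁻²·A⁻¹] = kg·m²·s⁻²
  (b) kg·m²·s⁻²·K⁻¹
  (c) [kg·m²·s⁻²] / [K] = kg·m²·s⁻²·K⁻¹
  (d) J·K⁻¹ = N·m·K⁻¹ = kg·m²·s⁻²·K⁻¹
  (e) [m²·s⁻²·K⁻¹] · [kg] = kg·m²·s⁻²·K⁻¹
All reduce to kg·m²·s⁻²·K⁻¹ except (a), which is kg·m²·s⁻².

(a)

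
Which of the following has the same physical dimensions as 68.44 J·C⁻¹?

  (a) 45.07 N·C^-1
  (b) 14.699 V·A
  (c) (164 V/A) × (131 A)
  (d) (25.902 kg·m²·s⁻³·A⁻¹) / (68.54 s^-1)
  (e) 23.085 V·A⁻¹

(c)

Reference: J·C⁻¹ = N·m·(s·A)⁻¹ = kg·m²·s⁻³·A⁻¹.
Each option:
  (a) N·C⁻¹ = kg·m·s⁻²·(s·A)⁻¹ = kg·m·s⁻³·A⁻¹
  (b) V·A = J·C⁻¹·A = kg·m²·s⁻³
  (c) [kg·m²·s⁻³·A⁻²] · [A] = kg·m²·s⁻³·A⁻¹  ← same
  (d) [kg·m²·s⁻³·A⁻¹] / [s⁻¹] = kg·m²·s⁻²·A⁻¹
  (e) V·A⁻¹ = J·C⁻¹·A⁻¹ = kg·m²·s⁻³·A⁻²
Only (c) matches kg·m²·s⁻³·A⁻¹.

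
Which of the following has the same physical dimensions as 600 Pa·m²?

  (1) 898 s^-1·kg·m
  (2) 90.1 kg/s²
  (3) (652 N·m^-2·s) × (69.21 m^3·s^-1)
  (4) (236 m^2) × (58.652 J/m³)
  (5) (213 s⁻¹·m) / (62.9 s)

(4)

Reference: Pa·m² = N·m⁻²·m² = kg·m·s⁻².
Each option:
  (1) kg·m·s⁻¹
  (2) kg·s⁻²
  (3) [kg·m⁻¹·s⁻¹] · [m³·s⁻¹] = kg·m²·s⁻²
  (4) [m²] · [kg·m⁻¹·s⁻²] = kg·m·s⁻²  ← same
  (5) [m·s⁻¹] / [s] = m·s⁻²
Only (4) matches kg·m·s⁻².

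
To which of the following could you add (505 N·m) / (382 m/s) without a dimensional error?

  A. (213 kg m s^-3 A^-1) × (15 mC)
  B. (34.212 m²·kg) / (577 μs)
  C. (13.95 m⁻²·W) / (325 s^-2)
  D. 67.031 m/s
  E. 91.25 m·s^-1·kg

Reference: [kg·m²·s⁻²] / [m·s⁻¹] = kg·m·s⁻¹.
Each option:
  A. [kg·m·s⁻³·A⁻¹] · [s·A] = kg·m·s⁻²
  B. [kg·m²] / [s] = kg·m²·s⁻¹
  C. [kg·s⁻³] / [s⁻²] = kg·s⁻¹
  D. m·s⁻¹
  E. kg·m·s⁻¹  ← same
Only E. matches kg·m·s⁻¹.

E.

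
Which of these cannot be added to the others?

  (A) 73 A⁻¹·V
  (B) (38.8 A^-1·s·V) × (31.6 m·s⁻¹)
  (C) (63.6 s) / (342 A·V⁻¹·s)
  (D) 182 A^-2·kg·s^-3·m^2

(B)

Reduce each to base SI dimensions:
  (A) V·A⁻¹ = J·C⁻¹·A⁻¹ = kg·m²·s⁻³·A⁻²
  (B) [kg·m²·s⁻²·A⁻²] · [m·s⁻¹] = kg·m³·s⁻³·A⁻²
  (C) [s] / [kg⁻¹·m⁻²·s⁴·A²] = kg·m²·s⁻³·A⁻²
  (D) kg·m²·s⁻³·A⁻²
All reduce to kg·m²·s⁻³·A⁻² except (B), which is kg·m³·s⁻³·A⁻².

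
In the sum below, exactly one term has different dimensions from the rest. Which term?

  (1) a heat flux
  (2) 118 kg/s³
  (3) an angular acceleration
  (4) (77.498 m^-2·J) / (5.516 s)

Dimensions:
  (1) [heat flux] = kg·s⁻³
  (2) kg·s⁻³
  (3) [angular acceleration] = s⁻²
  (4) [kg·s⁻²] / [s] = kg·s⁻³
All reduce to kg·s⁻³ except (3), which is s⁻².

(3)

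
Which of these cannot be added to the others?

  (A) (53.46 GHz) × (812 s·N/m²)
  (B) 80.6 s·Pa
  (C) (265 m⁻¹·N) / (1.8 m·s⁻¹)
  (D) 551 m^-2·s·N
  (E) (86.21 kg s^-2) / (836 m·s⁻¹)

(A)

Expand each in SI base units:
  (A) [s⁻¹] · [kg·m⁻¹·s⁻¹] = kg·m⁻¹·s⁻²
  (B) Pa·s = N·m⁻²·s = kg·m⁻¹·s⁻¹
  (C) [kg·s⁻²] / [m·s⁻¹] = kg·m⁻¹·s⁻¹
  (D) N·s·m⁻² = kg·m·s⁻²·s·m⁻² = kg·m⁻¹·s⁻¹
  (E) [kg·s⁻²] / [m·s⁻¹] = kg·m⁻¹·s⁻¹
All reduce to kg·m⁻¹·s⁻¹ except (A), which is kg·m⁻¹·s⁻².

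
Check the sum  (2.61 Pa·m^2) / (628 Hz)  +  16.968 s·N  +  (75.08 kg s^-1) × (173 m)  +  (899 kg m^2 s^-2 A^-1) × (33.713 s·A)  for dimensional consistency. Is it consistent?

Dimensions:
  (2.61 Pa·m^2) / (628 Hz):  [kg·m·s⁻²] / [s⁻¹] = kg·m·s⁻¹
  16.968 s·N:  N·s = kg·m·s⁻²·s = kg·m·s⁻¹
  (75.08 kg s^-1) × (173 m):  [kg·s⁻¹] · [m] = kg·m·s⁻¹
  (899 kg m^2 s^-2 A^-1) × (33.713 s·A):  [kg·m²·s⁻²·A⁻¹] · [s·A] = kg·m²·s⁻¹
The terms do not share a single dimension (kg·m²·s⁻¹ vs kg·m·s⁻¹).

No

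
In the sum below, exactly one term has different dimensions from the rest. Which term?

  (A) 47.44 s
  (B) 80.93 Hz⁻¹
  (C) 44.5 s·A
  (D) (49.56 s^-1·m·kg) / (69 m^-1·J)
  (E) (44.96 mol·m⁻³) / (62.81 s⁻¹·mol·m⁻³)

Dimensions:
  (A) s
  (B) Hz⁻¹ = (s⁻¹)⁻¹ = s
  (C) A·s = s·A
  (D) [kg·m·s⁻¹] / [kg·m·s⁻²] = s
  (E) [m⁻³·mol] / [m⁻³·s⁻¹·mol] = s
All reduce to s except (C), which is s·A.

(C)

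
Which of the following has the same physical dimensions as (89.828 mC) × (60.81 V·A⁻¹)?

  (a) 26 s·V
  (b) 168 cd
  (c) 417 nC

Reference: [s·A] · [kg·m²·s⁻³·A⁻²] = kg·m²·s⁻²·A⁻¹.
Each option:
  (a) V·s = J·C⁻¹·s = kg·m²·s⁻²·A⁻¹  ← same
  (b) cd
  (c) C = s·A
Only (a) matches kg·m²·s⁻²·A⁻¹.

(a)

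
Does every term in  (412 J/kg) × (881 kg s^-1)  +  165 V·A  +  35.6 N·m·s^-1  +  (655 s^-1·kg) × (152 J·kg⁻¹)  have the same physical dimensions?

Yes

Reduce each to base SI dimensions:
  (412 J/kg) × (881 kg s^-1):  [m²·s⁻²] · [kg·s⁻¹] = kg·m²·s⁻³
  165 V·A:  V·A = J·C⁻¹·A = kg·m²·s⁻³
  35.6 N·m·s^-1:  N·m·s⁻¹ = kg·m·s⁻²·m·s⁻¹ = kg·m²·s⁻³
  (655 s^-1·kg) × (152 J·kg⁻¹):  [kg·s⁻¹] · [m²·s⁻²] = kg·m²·s⁻³
Every term reduces to kg·m²·s⁻³.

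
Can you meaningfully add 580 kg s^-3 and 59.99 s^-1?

Reduce each to base SI dimensions:
  580 kg s^-3:  kg·s⁻³
  59.99 s^-1:  s⁻¹
kg·s⁻³ ≠ s⁻¹, so they cannot be added.

No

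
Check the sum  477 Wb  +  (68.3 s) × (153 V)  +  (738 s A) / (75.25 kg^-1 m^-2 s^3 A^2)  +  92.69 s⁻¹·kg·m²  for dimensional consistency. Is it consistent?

No

In SI base units:
  477 Wb:  Wb = V·s = kg·m²·s⁻²·A⁻¹
  (68.3 s) × (153 V):  [s] · [kg·m²·s⁻³·A⁻¹] = kg·m²·s⁻²·A⁻¹
  (738 s A) / (75.25 kg^-1 m^-2 s^3 A^2):  [s·A] / [kg⁻¹·m⁻²·s³·A²] = kg·m²·s⁻²·A⁻¹
  92.69 s⁻¹·kg·m²:  kg·m²·s⁻¹
The terms do not share a single dimension (kg·m²·s⁻²·A⁻¹ vs kg·m²·s⁻¹).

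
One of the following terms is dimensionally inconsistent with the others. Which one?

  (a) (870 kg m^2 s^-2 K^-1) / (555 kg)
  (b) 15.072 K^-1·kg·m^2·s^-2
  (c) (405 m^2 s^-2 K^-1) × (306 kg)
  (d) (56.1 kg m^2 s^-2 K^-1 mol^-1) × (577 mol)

Dimensions:
  (a) [kg·m²·s⁻²·K⁻¹] / [kg] = m²·s⁻²·K⁻¹
  (b) kg·m²·s⁻²·K⁻¹
  (c) [m²·s⁻²·K⁻¹] · [kg] = kg·m²·s⁻²·K⁻¹
  (d) [kg·m²·s⁻²·K⁻¹·mol⁻¹] · [mol] = kg·m²·s⁻²·K⁻¹
All reduce to kg·m²·s⁻²·K⁻¹ except (a), which is m²·s⁻²·K⁻¹.

(a)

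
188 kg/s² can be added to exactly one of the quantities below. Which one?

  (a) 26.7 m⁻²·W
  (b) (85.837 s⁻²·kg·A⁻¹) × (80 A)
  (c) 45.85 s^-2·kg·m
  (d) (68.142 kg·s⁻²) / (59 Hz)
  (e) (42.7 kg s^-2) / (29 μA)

(b)

Reference: kg·s⁻².
Each option:
  (a) W·m⁻² = J·s⁻¹·m⁻² = kg·s⁻³
  (b) [kg·s⁻²·A⁻¹] · [A] = kg·s⁻²  ← same
  (c) kg·m·s⁻²
  (d) [kg·s⁻²] / [s⁻¹] = kg·s⁻¹
  (e) [kg·s⁻²] / [A] = kg·s⁻²·A⁻¹
Only (b) matches kg·s⁻².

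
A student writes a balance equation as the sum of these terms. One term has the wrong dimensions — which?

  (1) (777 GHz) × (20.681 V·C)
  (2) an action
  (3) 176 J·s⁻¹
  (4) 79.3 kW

(2)

In SI base units:
  (1) [s⁻¹] · [kg·m²·s⁻²] = kg·m²·s⁻³
  (2) [action] = kg·m²·s⁻¹
  (3) J·s⁻¹ = N·m·s⁻¹ = kg·m²·s⁻³
  (4) W = J·s⁻¹ = kg·m²·s⁻³
All reduce to kg·m²·s⁻³ except (2), which is kg·m²·s⁻¹.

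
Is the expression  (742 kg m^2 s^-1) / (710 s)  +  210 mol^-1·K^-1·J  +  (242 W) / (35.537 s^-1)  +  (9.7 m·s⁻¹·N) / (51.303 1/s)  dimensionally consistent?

Dimensions:
  (742 kg m^2 s^-1) / (710 s):  [kg·m²·s⁻¹] / [s] = kg·m²·s⁻²
  210 mol^-1·K^-1·J:  J·mol⁻¹·K⁻¹ = N·m·mol⁻¹·K⁻¹ = kg·m²·s⁻²·K⁻¹·mol⁻¹
  (242 W) / (35.537 s^-1):  [kg·m²·s⁻³] / [s⁻¹] = kg·m²·s⁻²
  (9.7 m·s⁻¹·N) / (51.303 1/s):  [kg·m²·s⁻³] / [s⁻¹] = kg·m²·s⁻²
The terms do not share a single dimension (kg·m²·s⁻² vs kg·m²·s⁻²·K⁻¹·mol⁻¹).

No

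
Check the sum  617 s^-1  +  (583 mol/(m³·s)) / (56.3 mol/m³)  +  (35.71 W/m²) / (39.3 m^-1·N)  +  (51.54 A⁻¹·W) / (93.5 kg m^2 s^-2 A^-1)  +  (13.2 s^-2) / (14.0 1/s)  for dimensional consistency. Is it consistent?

Yes

Work out the base dimensions of each:
  617 s^-1:  s⁻¹
  (583 mol/(m³·s)) / (56.3 mol/m³):  [m⁻³·s⁻¹·mol] / [m⁻³·mol] = s⁻¹
  (35.71 W/m²) / (39.3 m^-1·N):  [kg·s⁻³] / [kg·s⁻²] = s⁻¹
  (51.54 A⁻¹·W) / (93.5 kg m^2 s^-2 A^-1):  [kg·m²·s⁻³·A⁻¹] / [kg·m²·s⁻²·A⁻¹] = s⁻¹
  (13.2 s^-2) / (14.0 1/s):  [s⁻²] / [s⁻¹] = s⁻¹
Every term reduces to s⁻¹.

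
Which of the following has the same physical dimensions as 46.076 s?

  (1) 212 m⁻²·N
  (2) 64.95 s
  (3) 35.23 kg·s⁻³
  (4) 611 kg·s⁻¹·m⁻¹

(2)

Reference: s.
Each option:
  (1) N·m⁻² = kg·m·s⁻²·m⁻² = kg·m⁻¹·s⁻²
  (2) s  ← same
  (3) kg·s⁻³
  (4) kg·m⁻¹·s⁻¹
Only (2) matches s.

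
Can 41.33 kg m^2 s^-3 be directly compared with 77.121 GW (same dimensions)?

Yes

Dimensions:
  41.33 kg m^2 s^-3:  kg·m²·s⁻³
  77.121 GW:  W = J·s⁻¹ = kg·m²·s⁻³
Both are kg·m²·s⁻³, so they have the same dimensions and can be added.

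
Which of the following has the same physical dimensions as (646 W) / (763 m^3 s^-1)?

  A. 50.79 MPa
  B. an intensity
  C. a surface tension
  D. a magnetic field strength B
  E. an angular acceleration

Reference: [kg·m²·s⁻³] / [m³·s⁻¹] = kg·m⁻¹·s⁻².
Each option:
  A. Pa = N·m⁻² = kg·m⁻¹·s⁻²  ← same
  B. [intensity] = kg·s⁻³
  C. [surface tension] = kg·s⁻²
  D. [magnetic field strength B] = kg·s⁻²·A⁻¹
  E. [angular acceleration] = s⁻²
Only A. matches kg·m⁻¹·s⁻².

A.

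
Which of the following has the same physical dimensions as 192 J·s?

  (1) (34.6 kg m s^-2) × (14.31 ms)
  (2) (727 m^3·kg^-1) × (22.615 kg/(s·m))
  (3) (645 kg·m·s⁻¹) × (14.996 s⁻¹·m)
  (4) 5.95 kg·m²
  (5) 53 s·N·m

(5)

Reference: J·s = N·m·s = kg·m²·s⁻¹.
Each option:
  (1) [kg·m·s⁻²] · [s] = kg·m·s⁻¹
  (2) [kg⁻¹·m³] · [kg·m⁻¹·s⁻¹] = m²·s⁻¹
  (3) [kg·m·s⁻¹] · [m·s⁻¹] = kg·m²·s⁻²
  (4) kg·m²
  (5) N·m·s = kg·m·s⁻²·m·s = kg·m²·s⁻¹  ← same
Only (5) matches kg·m²·s⁻¹.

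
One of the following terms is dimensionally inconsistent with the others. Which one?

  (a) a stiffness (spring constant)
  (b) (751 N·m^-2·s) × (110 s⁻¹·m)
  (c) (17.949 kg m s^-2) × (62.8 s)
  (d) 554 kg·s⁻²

In SI base units:
  (a) [stiffness (spring constant)] = kg·s⁻²
  (b) [kg·m⁻¹·s⁻¹] · [m·s⁻¹] = kg·s⁻²
  (c) [kg·m·s⁻²] · [s] = kg·m·s⁻¹
  (d) kg·s⁻²
All reduce to kg·s⁻² except (c), which is kg·m·s⁻¹.

(c)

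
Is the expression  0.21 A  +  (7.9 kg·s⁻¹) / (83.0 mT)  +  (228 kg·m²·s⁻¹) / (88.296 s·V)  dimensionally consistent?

In SI base units:
  0.21 A:  A
  (7.9 kg·s⁻¹) / (83.0 mT):  [kg·s⁻¹] / [kg·s⁻²·A⁻¹] = s·A
  (228 kg·m²·s⁻¹) / (88.296 s·V):  [kg·m²·s⁻¹] / [kg·m²·s⁻²·A⁻¹] = s·A
The terms do not share a single dimension (A vs s·A).

No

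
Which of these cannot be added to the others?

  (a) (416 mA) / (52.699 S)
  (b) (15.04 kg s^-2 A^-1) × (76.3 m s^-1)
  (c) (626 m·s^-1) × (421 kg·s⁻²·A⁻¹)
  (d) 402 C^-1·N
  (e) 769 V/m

(a)

Expand each in SI base units:
  (a) [A] / [kg⁻¹·m⁻²·s³·A²] = kg·m²·s⁻³·A⁻¹
  (b) [kg·s⁻²·A⁻¹] · [m·s⁻¹] = kg·m·s⁻³·A⁻¹
  (c) [m·s⁻¹] · [kg·s⁻²·A⁻¹] = kg·m·s⁻³·A⁻¹
  (d) N·C⁻¹ = kg·m·s⁻²·(s·A)⁻¹ = kg·m·s⁻³·A⁻¹
  (e) V·m⁻¹ = J·C⁻¹·m⁻¹ = kg·m·s⁻³·A⁻¹
All reduce to kg·m·s⁻³·A⁻¹ except (a), which is kg·m²·s⁻³·A⁻¹.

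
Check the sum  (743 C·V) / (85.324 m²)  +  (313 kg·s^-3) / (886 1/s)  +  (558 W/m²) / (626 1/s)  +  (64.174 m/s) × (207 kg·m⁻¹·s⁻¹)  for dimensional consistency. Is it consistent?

Yes

Reduce each to base SI dimensions:
  (743 C·V) / (85.324 m²):  [kg·m²·s⁻²] / [m²] = kg·s⁻²
  (313 kg·s^-3) / (886 1/s):  [kg·s⁻³] / [s⁻¹] = kg·s⁻²
  (558 W/m²) / (626 1/s):  [kg·s⁻³] / [s⁻¹] = kg·s⁻²
  (64.174 m/s) × (207 kg·m⁻¹·s⁻¹):  [m·s⁻¹] · [kg·m⁻¹·s⁻¹] = kg·s⁻²
Every term reduces to kg·s⁻².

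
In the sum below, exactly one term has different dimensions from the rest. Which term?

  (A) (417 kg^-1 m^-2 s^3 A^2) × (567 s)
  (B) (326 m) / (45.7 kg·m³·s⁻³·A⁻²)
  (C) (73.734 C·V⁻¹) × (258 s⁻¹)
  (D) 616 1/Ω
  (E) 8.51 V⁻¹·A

(A)

In SI base units:
  (A) [kg⁻¹·m⁻²·s³·A²] · [s] = kg⁻¹·m⁻²·s⁴·A²
  (B) [m] / [kg·m³·s⁻³·A⁻²] = kg⁻¹·m⁻²·s³·A²
  (C) [kg⁻¹·m⁻²·s⁴·A²] · [s⁻¹] = kg⁻¹·m⁻²·s³·A²
  (D) Ω⁻¹ = (V·A⁻¹)⁻¹ = kg⁻¹·m⁻²·s³·A²
  (E) A·V⁻¹ = A·(J·C⁻¹)⁻¹ = kg⁻¹·m⁻²·s³·A²
All reduce to kg⁻¹·m⁻²·s³·A² except (A), which is kg⁻¹·m⁻²·s⁴·A².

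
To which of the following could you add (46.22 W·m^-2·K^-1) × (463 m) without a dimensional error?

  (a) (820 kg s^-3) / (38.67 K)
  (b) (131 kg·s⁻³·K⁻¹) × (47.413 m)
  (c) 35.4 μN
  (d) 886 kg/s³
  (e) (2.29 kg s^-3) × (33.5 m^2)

(b)

Reference: [kg·s⁻³·K⁻¹] · [m] = kg·m·s⁻³·K⁻¹.
Each option:
  (a) [kg·s⁻³] / [K] = kg·s⁻³·K⁻¹
  (b) [kg·s⁻³·K⁻¹] · [m] = kg·m·s⁻³·K⁻¹  ← same
  (c) N = kg·m·s⁻²
  (d) kg·s⁻³
  (e) [kg·s⁻³] · [m²] = kg·m²·s⁻³
Only (b) matches kg·m·s⁻³·K⁻¹.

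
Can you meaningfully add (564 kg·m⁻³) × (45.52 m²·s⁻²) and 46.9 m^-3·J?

Yes

Expand each in SI base units:
  (564 kg·m⁻³) × (45.52 m²·s⁻²):  [kg·m⁻³] · [m²·s⁻²] = kg·m⁻¹·s⁻²
  46.9 m^-3·J:  J·m⁻³ = N·m·m⁻³ = kg·m⁻¹·s⁻²
Both are kg·m⁻¹·s⁻², so they have the same dimensions and can be added.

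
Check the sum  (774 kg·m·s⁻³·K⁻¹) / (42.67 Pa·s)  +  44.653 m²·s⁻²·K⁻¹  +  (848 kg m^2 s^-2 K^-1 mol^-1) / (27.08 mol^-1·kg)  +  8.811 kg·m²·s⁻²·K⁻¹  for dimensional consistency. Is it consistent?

No

Work out the base dimensions of each:
  (774 kg·m·s⁻³·K⁻¹) / (42.67 Pa·s):  [kg·m·s⁻³·K⁻¹] / [kg·m⁻¹·s⁻¹] = m²·s⁻²·K⁻¹
  44.653 m²·s⁻²·K⁻¹:  m²·s⁻²·K⁻¹
  (848 kg m^2 s^-2 K^-1 mol^-1) / (27.08 mol^-1·kg):  [kg·m²·s⁻²·K⁻¹·mol⁻¹] / [kg·mol⁻¹] = m²·s⁻²·K⁻¹
  8.811 kg·m²·s⁻²·K⁻¹:  kg·m²·s⁻²·K⁻¹
The terms do not share a single dimension (kg·m²·s⁻²·K⁻¹ vs m²·s⁻²·K⁻¹).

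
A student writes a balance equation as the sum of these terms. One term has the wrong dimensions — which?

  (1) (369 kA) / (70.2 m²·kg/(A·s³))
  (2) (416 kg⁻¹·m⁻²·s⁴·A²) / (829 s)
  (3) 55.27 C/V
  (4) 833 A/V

(3)

In SI base units:
  (1) [A] / [kg·m²·s⁻³·A⁻¹] = kg⁻¹·m⁻²·s³·A²
  (2) [kg⁻¹·m⁻²·s⁴·A²] / [s] = kg⁻¹·m⁻²·s³·A²
  (3) C·V⁻¹ = s·A·(J·C⁻¹)⁻¹ = kg⁻¹·m⁻²·s⁴·A²
  (4) A·V⁻¹ = A·(J·C⁻¹)⁻¹ = kg⁻¹·m⁻²·s³·A²
All reduce to kg⁻¹·m⁻²·s³·A² except (3), which is kg⁻¹·m⁻²·s⁴·A².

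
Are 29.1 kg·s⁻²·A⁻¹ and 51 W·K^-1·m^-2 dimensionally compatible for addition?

Expand each in SI base units:
  29.1 kg·s⁻²·A⁻¹:  kg·s⁻²·A⁻¹
  51 W·K^-1·m^-2:  W·m⁻²·K⁻¹ = J·s⁻¹·m⁻²·K⁻¹ = kg·s⁻³·K⁻¹
kg·s⁻²·A⁻¹ ≠ kg·s⁻³·K⁻¹, so they cannot be added.

No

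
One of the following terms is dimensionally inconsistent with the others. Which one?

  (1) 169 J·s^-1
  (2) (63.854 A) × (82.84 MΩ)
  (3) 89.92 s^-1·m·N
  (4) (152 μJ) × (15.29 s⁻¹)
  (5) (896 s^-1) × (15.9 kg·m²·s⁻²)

In SI base units:
  (1) J·s⁻¹ = N·m·s⁻¹ = kg·m²·s⁻³
  (2) [A] · [kg·m²·s⁻³·A⁻²] = kg·m²·s⁻³·A⁻¹
  (3) N·m·s⁻¹ = kg·m·s⁻²·m·s⁻¹ = kg·m²·s⁻³
  (4) [kg·m²·s⁻²] · [s⁻¹] = kg·m²·s⁻³
  (5) [s⁻¹] · [kg·m²·s⁻²] = kg·m²·s⁻³
All reduce to kg·m²·s⁻³ except (2), which is kg·m²·s⁻³·A⁻¹.

(2)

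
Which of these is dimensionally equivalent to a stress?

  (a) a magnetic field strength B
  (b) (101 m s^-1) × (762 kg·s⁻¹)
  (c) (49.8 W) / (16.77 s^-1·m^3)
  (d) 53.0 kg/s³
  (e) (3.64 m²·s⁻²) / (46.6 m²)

(c)

Reference: [stress] = kg·m⁻¹·s⁻².
Each option:
  (a) [magnetic field strength B] = kg·s⁻²·A⁻¹
  (b) [m·s⁻¹] · [kg·s⁻¹] = kg·m·s⁻²
  (c) [kg·m²·s⁻³] / [m³·s⁻¹] = kg·m⁻¹·s⁻²  ← same
  (d) kg·s⁻³
  (e) [m²·s⁻²] / [m²] = s⁻²
Only (c) matches kg·m⁻¹·s⁻².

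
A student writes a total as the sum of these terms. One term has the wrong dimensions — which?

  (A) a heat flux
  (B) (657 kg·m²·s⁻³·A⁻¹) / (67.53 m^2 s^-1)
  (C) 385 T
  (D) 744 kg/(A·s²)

(A)

Work out the base dimensions of each:
  (A) [heat flux] = kg·s⁻³
  (B) [kg·m²·s⁻³·A⁻¹] / [m²·s⁻¹] = kg·s⁻²·A⁻¹
  (C) T = Wb·m⁻² = kg·s⁻²·A⁻¹
  (D) kg·s⁻²·A⁻¹
All reduce to kg·s⁻²·A⁻¹ except (A), which is kg·s⁻³.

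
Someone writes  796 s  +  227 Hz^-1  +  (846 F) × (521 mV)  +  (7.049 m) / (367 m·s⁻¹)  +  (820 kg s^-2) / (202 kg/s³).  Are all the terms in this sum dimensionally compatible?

Reduce each to base SI dimensions:
  796 s:  s
  227 Hz^-1:  Hz⁻¹ = (s⁻¹)⁻¹ = s
  (846 F) × (521 mV):  [kg⁻¹·m⁻²·s⁴·A²] · [kg·m²·s⁻³·A⁻¹] = s·A
  (7.049 m) / (367 m·s⁻¹):  [m] / [m·s⁻¹] = s
  (820 kg s^-2) / (202 kg/s³):  [kg·s⁻²] / [kg·s⁻³] = s
The terms do not share a single dimension (s vs s·A).

No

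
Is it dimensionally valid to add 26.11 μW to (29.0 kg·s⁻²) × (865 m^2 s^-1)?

Yes

Dimensions:
  26.11 μW:  W = J·s⁻¹ = kg·m²·s⁻³
  (29.0 kg·s⁻²) × (865 m^2 s^-1):  [kg·s⁻²] · [m²·s⁻¹] = kg·m²·s⁻³
Both are kg·m²·s⁻³, so they have the same dimensions and can be added.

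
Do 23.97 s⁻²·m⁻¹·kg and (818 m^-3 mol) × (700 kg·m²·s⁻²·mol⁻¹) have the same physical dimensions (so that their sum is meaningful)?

Yes

Reduce each to base SI dimensions:
  23.97 s⁻²·m⁻¹·kg:  kg·m⁻¹·s⁻²
  (818 m^-3 mol) × (700 kg·m²·s⁻²·mol⁻¹):  [m⁻³·mol] · [kg·m²·s⁻²·mol⁻¹] = kg·m⁻¹·s⁻²
Both are kg·m⁻¹·s⁻², so they have the same dimensions and can be added.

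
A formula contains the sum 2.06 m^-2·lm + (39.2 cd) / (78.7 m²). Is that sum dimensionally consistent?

Yes

Work out the base dimensions of each:
  2.06 m^-2·lm:  lm·m⁻² = cd·m⁻² = m⁻²·cd
  (39.2 cd) / (78.7 m²):  [cd] / [m²] = m⁻²·cd
Both are m⁻²·cd, so they have the same dimensions and can be added.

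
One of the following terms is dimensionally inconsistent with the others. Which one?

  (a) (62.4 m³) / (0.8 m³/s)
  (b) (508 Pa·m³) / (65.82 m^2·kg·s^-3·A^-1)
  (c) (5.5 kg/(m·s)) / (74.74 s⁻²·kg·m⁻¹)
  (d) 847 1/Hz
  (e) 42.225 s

(b)

Dimensions:
  (a) [m³] / [m³·s⁻¹] = s
  (b) [kg·m²·s⁻²] / [kg·m²·s⁻³·A⁻¹] = s·A
  (c) [kg·m⁻¹·s⁻¹] / [kg·m⁻¹·s⁻²] = s
  (d) Hz⁻¹ = (s⁻¹)⁻¹ = s
  (e) s
All reduce to s except (b), which is s·A.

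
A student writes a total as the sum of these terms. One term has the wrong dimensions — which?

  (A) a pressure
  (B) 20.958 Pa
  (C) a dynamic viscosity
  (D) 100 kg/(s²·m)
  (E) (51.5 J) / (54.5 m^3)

(C)

Work out the base dimensions of each:
  (A) [pressure] = kg·m⁻¹·s⁻²
  (B) Pa = N·m⁻² = kg·m⁻¹·s⁻²
  (C) [dynamic viscosity] = kg·m⁻¹·s⁻¹
  (D) kg·m⁻¹·s⁻²
  (E) [kg·m²·s⁻²] / [m³] = kg·m⁻¹·s⁻²
All reduce to kg·m⁻¹·s⁻² except (C), which is kg·m⁻¹·s⁻¹.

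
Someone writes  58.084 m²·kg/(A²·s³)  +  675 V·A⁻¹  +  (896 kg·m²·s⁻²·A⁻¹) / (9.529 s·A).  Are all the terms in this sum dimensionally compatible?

Yes

Work out the base dimensions of each:
  58.084 m²·kg/(A²·s³):  kg·m²·s⁻³·A⁻²
  675 V·A⁻¹:  V·A⁻¹ = J·C⁻¹·A⁻¹ = kg·m²·s⁻³·A⁻²
  (896 kg·m²·s⁻²·A⁻¹) / (9.529 s·A):  [kg·m²·s⁻²·A⁻¹] / [s·A] = kg·m²·s⁻³·A⁻²
Every term reduces to kg·m²·s⁻³·A⁻².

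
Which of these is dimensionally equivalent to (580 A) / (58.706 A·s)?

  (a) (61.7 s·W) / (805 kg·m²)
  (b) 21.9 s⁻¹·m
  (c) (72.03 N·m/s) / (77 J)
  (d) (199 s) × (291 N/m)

Reference: [A] / [s·A] = s⁻¹.
Each option:
  (a) [kg·m²·s⁻²] / [kg·m²] = s⁻²
  (b) m·s⁻¹
  (c) [kg·m²·s⁻³] / [kg·m²·s⁻²] = s⁻¹  ← same
  (d) [s] · [kg·s⁻²] = kg·s⁻¹
Only (c) matches s⁻¹.

(c)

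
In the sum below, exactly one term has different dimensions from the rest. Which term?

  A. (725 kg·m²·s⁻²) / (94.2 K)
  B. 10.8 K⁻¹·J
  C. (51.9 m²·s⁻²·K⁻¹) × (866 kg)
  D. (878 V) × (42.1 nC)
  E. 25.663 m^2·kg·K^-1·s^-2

D.

Dimensions:
  A. [kg·m²·s⁻²] / [K] = kg·m²·s⁻²·K⁻¹
  B. J·K⁻¹ = N·m·K⁻¹ = kg·m²·s⁻²·K⁻¹
  C. [m²·s⁻²·K⁻¹] · [kg] = kg·m²·s⁻²·K⁻¹
  D. [kg·m²·s⁻³·A⁻¹] · [s·A] = kg·m²·s⁻²
  E. kg·m²·s⁻²·K⁻¹
All reduce to kg·m²·s⁻²·K⁻¹ except D., which is kg·m²·s⁻².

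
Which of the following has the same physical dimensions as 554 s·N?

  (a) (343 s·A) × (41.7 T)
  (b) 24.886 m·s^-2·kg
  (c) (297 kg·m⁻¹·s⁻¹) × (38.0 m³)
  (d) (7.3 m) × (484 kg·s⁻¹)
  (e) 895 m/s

(d)

Reference: N·s = kg·m·s⁻²·s = kg·m·s⁻¹.
Each option:
  (a) [s·A] · [kg·s⁻²·A⁻¹] = kg·s⁻¹
  (b) kg·m·s⁻²
  (c) [kg·m⁻¹·s⁻¹] · [m³] = kg·m²·s⁻¹
  (d) [m] · [kg·s⁻¹] = kg·m·s⁻¹  ← same
  (e) m·s⁻¹
Only (d) matches kg·m·s⁻¹.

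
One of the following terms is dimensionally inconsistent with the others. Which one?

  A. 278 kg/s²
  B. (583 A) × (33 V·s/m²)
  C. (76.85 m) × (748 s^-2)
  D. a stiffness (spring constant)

Expand each in SI base units:
  A. kg·s⁻²
  B. [A] · [kg·s⁻²·A⁻¹] = kg·s⁻²
  C. [m] · [s⁻²] = m·s⁻²
  D. [stiffness (spring constant)] = kg·s⁻²
All reduce to kg·s⁻² except C., which is m·s⁻².

C.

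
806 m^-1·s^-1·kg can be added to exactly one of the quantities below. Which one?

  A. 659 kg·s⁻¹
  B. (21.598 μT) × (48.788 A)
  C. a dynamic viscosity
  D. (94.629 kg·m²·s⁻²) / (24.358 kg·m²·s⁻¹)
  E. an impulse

Reference: kg·m⁻¹·s⁻¹.
Each option:
  A. kg·s⁻¹
  B. [kg·s⁻²·A⁻¹] · [A] = kg·s⁻²
  C. [dynamic viscosity] = kg·m⁻¹·s⁻¹  ← same
  D. [kg·m²·s⁻²] / [kg·m²·s⁻¹] = s⁻¹
  E. [impulse] = kg·m·s⁻¹
Only C. matches kg·m⁻¹·s⁻¹.

C.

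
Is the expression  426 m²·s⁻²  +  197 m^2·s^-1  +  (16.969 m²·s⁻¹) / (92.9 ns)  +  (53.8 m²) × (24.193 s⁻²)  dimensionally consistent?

No

Dimensions:
  426 m²·s⁻²:  m²·s⁻²
  197 m^2·s^-1:  m²·s⁻¹
  (16.969 m²·s⁻¹) / (92.9 ns):  [m²·s⁻¹] / [s] = m²·s⁻²
  (53.8 m²) × (24.193 s⁻²):  [m²] · [s⁻²] = m²·s⁻²
The terms do not share a single dimension (m²·s⁻² vs m²·s⁻¹).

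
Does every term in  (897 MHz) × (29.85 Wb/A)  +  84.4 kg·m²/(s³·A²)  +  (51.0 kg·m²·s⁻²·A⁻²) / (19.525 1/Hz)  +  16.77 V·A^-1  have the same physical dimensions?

Yes

In SI base units:
  (897 MHz) × (29.85 Wb/A):  [s⁻¹] · [kg·m²·s⁻²·A⁻²] = kg·m²·s⁻³·A⁻²
  84.4 kg·m²/(s³·A²):  kg·m²·s⁻³·A⁻²
  (51.0 kg·m²·s⁻²·A⁻²) / (19.525 1/Hz):  [kg·m²·s⁻²·A⁻²] / [s] = kg·m²·s⁻³·A⁻²
  16.77 V·A^-1:  V·A⁻¹ = J·C⁻¹·A⁻¹ = kg·m²·s⁻³·A⁻²
Every term reduces to kg·m²·s⁻³·A⁻².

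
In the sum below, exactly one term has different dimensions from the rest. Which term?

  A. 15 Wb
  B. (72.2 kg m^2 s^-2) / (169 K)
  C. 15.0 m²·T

B.

Dimensions:
  A. Wb = V·s = kg·m²·s⁻²·A⁻¹
  B. [kg·m²·s⁻²] / [K] = kg·m²·s⁻²·K⁻¹
  C. T·m² = Wb·m⁻²·m² = kg·m²·s⁻²·A⁻¹
All reduce to kg·m²·s⁻²·A⁻¹ except B., which is kg·m²·s⁻²·K⁻¹.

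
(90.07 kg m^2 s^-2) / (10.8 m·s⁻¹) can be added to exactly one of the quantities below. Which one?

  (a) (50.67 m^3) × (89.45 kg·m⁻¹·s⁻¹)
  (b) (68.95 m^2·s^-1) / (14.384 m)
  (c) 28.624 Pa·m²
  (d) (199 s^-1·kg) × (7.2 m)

Reference: [kg·m²·s⁻²] / [m·s⁻¹] = kg·m·s⁻¹.
Each option:
  (a) [m³] · [kg·m⁻¹·s⁻¹] = kg·m²·s⁻¹
  (b) [m²·s⁻¹] / [m] = m·s⁻¹
  (c) Pa·m² = N·m⁻²·m² = kg·m·s⁻²
  (d) [kg·s⁻¹] · [m] = kg·m·s⁻¹  ← same
Only (d) matches kg·m·s⁻¹.

(d)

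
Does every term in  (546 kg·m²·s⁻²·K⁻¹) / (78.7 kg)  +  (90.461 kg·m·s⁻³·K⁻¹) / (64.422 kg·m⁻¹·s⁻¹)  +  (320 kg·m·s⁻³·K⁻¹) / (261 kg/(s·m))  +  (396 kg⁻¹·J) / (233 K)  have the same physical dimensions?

In SI base units:
  (546 kg·m²·s⁻²·K⁻¹) / (78.7 kg):  [kg·m²·s⁻²·K⁻¹] / [kg] = m²·s⁻²·K⁻¹
  (90.461 kg·m·s⁻³·K⁻¹) / (64.422 kg·m⁻¹·s⁻¹):  [kg·m·s⁻³·K⁻¹] / [kg·m⁻¹·s⁻¹] = m²·s⁻²·K⁻¹
  (320 kg·m·s⁻³·K⁻¹) / (261 kg/(s·m)):  [kg·m·s⁻³·K⁻¹] / [kg·m⁻¹·s⁻¹] = m²·s⁻²·K⁻¹
  (396 kg⁻¹·J) / (233 K):  [m²·s⁻²] / [K] = m²·s⁻²·K⁻¹
Every term reduces to m²·s⁻²·K⁻¹.

Yes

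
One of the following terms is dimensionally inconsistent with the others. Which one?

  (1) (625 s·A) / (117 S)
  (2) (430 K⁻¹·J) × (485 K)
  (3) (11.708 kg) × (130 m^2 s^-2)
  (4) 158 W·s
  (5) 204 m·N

(1)

In SI base units:
  (1) [s·A] / [kg⁻¹·m⁻²·s³·A²] = kg·m²·s⁻²·A⁻¹
  (2) [kg·m²·s⁻²·K⁻¹] · [K] = kg·m²·s⁻²
  (3) [kg] · [m²·s⁻²] = kg·m²·s⁻²
  (4) W·s = J·s⁻¹·s = kg·m²·s⁻²
  (5) N·m = kg·m·s⁻²·m = kg·m²·s⁻²
All reduce to kg·m²·s⁻² except (1), which is kg·m²·s⁻²·A⁻¹.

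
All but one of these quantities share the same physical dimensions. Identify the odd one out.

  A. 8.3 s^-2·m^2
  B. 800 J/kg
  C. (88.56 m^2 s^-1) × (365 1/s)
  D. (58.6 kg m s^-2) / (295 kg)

D.

Dimensions:
  A. m²·s⁻²
  B. J·kg⁻¹ = N·m·kg⁻¹ = m²·s⁻²
  C. [m²·s⁻¹] · [s⁻¹] = m²·s⁻²
  D. [kg·m·s⁻²] / [kg] = m·s⁻²
All reduce to m²·s⁻² except D., which is m·s⁻².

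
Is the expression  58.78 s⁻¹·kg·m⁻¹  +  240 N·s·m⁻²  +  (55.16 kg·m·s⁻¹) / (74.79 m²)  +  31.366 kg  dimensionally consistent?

No

Work out the base dimensions of each:
  58.78 s⁻¹·kg·m⁻¹:  kg·m⁻¹·s⁻¹
  240 N·s·m⁻²:  N·s·m⁻² = kg·m·s⁻²·s·m⁻² = kg·m⁻¹·s⁻¹
  (55.16 kg·m·s⁻¹) / (74.79 m²):  [kg·m·s⁻¹] / [m²] = kg·m⁻¹·s⁻¹
  31.366 kg:  kg
The terms do not share a single dimension (kg vs kg·m⁻¹·s⁻¹).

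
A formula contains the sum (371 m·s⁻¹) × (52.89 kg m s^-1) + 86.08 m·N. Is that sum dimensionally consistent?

Yes

Expand each in SI base units:
  (371 m·s⁻¹) × (52.89 kg m s^-1):  [m·s⁻¹] · [kg·m·s⁻¹] = kg·m²·s⁻²
  86.08 m·N:  N·m = kg·m·s⁻²·m = kg·m²·s⁻²
Both are kg·m²·s⁻², so they have the same dimensions and can be added.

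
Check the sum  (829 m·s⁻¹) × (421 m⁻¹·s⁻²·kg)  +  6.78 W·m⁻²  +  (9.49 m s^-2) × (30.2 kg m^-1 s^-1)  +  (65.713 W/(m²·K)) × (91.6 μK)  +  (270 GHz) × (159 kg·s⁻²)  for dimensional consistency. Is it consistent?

Reduce each to base SI dimensions:
  (829 m·s⁻¹) × (421 m⁻¹·s⁻²·kg):  [m·s⁻¹] · [kg·m⁻¹·s⁻²] = kg·s⁻³
  6.78 W·m⁻²:  W·m⁻² = J·s⁻¹·m⁻² = kg·s⁻³
  (9.49 m s^-2) × (30.2 kg m^-1 s^-1):  [m·s⁻²] · [kg·m⁻¹·s⁻¹] = kg·s⁻³
  (65.713 W/(m²·K)) × (91.6 μK):  [kg·s⁻³·K⁻¹] · [K] = kg·s⁻³
  (270 GHz) × (159 kg·s⁻²):  [s⁻¹] · [kg·s⁻²] = kg·s⁻³
Every term reduces to kg·s⁻³.

Yes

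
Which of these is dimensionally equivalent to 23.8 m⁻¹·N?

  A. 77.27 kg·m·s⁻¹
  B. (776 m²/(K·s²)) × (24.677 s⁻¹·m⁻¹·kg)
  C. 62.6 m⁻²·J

C.

Reference: N·m⁻¹ = kg·m·s⁻²·m⁻¹ = kg·s⁻².
Each option:
  A. kg·m·s⁻¹
  B. [m²·s⁻²·K⁻¹] · [kg·m⁻¹·s⁻¹] = kg·m·s⁻³·K⁻¹
  C. J·m⁻² = N·m·m⁻² = kg·s⁻²  ← same
Only C. matches kg·s⁻².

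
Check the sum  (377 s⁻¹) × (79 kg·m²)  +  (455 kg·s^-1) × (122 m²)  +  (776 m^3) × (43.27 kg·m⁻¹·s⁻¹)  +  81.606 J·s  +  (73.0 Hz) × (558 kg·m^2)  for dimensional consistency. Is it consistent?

Yes

Work out the base dimensions of each:
  (377 s⁻¹) × (79 kg·m²):  [s⁻¹] · [kg·m²] = kg·m²·s⁻¹
  (455 kg·s^-1) × (122 m²):  [kg·s⁻¹] · [m²] = kg·m²·s⁻¹
  (776 m^3) × (43.27 kg·m⁻¹·s⁻¹):  [m³] · [kg·m⁻¹·s⁻¹] = kg·m²·s⁻¹
  81.606 J·s:  J·s = N·m·s = kg·m²·s⁻¹
  (73.0 Hz) × (558 kg·m^2):  [s⁻¹] · [kg·m²] = kg·m²·s⁻¹
Every term reduces to kg·m²·s⁻¹.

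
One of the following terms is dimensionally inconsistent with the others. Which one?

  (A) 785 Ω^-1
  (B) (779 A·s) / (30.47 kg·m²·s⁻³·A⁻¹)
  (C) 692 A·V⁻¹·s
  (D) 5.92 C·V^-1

In SI base units:
  (A) Ω⁻¹ = (V·A⁻¹)⁻¹ = kg⁻¹·m⁻²·s³·A²
  (B) [s·A] / [kg·m²·s⁻³·A⁻¹] = kg⁻¹·m⁻²·s⁴·A²
  (C) A·s·V⁻¹ = A·s·(J·C⁻¹)⁻¹ = kg⁻¹·m⁻²·s⁴·A²
  (D) C·V⁻¹ = s·A·(J·C⁻¹)⁻¹ = kg⁻¹·m⁻²·s⁴·A²
All reduce to kg⁻¹·m⁻²·s⁴·A² except (A), which is kg⁻¹·m⁻²·s³·A².

(A)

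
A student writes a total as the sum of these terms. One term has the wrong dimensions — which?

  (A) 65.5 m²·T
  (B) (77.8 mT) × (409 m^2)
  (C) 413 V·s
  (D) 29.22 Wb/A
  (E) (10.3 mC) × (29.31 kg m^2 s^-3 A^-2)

In SI base units:
  (A) T·m² = Wb·m⁻²·m² = kg·m²·s⁻²·A⁻¹
  (B) [kg·s⁻²·A⁻¹] · [m²] = kg·m²·s⁻²·A⁻¹
  (C) V·s = J·C⁻¹·s = kg·m²·s⁻²·A⁻¹
  (D) Wb·A⁻¹ = V·s·A⁻¹ = kg·m²·s⁻²·A⁻²
  (E) [s·A] · [kg·m²·s⁻³·A⁻²] = kg·m²·s⁻²·A⁻¹
All reduce to kg·m²·s⁻²·A⁻¹ except (D), which is kg·m²·s⁻²·A⁻².

(D)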